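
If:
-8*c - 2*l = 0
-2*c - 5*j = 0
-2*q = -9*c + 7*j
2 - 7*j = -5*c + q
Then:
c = -20/19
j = 8/19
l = 80/19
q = -118/19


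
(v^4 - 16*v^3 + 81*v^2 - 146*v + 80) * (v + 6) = v^5 - 10*v^4 - 15*v^3 + 340*v^2 - 796*v + 480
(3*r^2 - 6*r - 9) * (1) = 3*r^2 - 6*r - 9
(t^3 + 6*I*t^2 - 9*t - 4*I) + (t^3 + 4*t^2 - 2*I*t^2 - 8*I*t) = 2*t^3 + 4*t^2 + 4*I*t^2 - 9*t - 8*I*t - 4*I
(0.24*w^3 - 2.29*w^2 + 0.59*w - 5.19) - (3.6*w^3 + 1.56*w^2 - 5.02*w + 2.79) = -3.36*w^3 - 3.85*w^2 + 5.61*w - 7.98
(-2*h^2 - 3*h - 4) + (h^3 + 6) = h^3 - 2*h^2 - 3*h + 2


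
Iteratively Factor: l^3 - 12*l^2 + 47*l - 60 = (l - 3)*(l^2 - 9*l + 20) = (l - 5)*(l - 3)*(l - 4)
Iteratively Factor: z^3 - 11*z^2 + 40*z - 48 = (z - 3)*(z^2 - 8*z + 16) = (z - 4)*(z - 3)*(z - 4)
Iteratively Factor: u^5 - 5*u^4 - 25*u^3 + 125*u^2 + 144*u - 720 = (u - 5)*(u^4 - 25*u^2 + 144) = (u - 5)*(u + 3)*(u^3 - 3*u^2 - 16*u + 48) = (u - 5)*(u - 4)*(u + 3)*(u^2 + u - 12) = (u - 5)*(u - 4)*(u - 3)*(u + 3)*(u + 4)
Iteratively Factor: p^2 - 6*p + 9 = (p - 3)*(p - 3)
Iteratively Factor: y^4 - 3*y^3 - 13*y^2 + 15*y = (y - 5)*(y^3 + 2*y^2 - 3*y) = y*(y - 5)*(y^2 + 2*y - 3) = y*(y - 5)*(y - 1)*(y + 3)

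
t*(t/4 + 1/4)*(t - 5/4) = t^3/4 - t^2/16 - 5*t/16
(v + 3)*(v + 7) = v^2 + 10*v + 21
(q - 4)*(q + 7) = q^2 + 3*q - 28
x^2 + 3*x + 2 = (x + 1)*(x + 2)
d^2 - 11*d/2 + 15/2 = (d - 3)*(d - 5/2)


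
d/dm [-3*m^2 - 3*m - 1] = -6*m - 3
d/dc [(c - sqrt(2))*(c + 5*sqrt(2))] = 2*c + 4*sqrt(2)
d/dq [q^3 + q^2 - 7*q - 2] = 3*q^2 + 2*q - 7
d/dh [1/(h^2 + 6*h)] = 2*(-h - 3)/(h^2*(h + 6)^2)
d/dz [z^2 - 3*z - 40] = 2*z - 3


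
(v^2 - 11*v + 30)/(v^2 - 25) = (v - 6)/(v + 5)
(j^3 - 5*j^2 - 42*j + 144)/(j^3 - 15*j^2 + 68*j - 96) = (j + 6)/(j - 4)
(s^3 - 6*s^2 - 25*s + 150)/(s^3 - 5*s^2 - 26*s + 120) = (s - 5)/(s - 4)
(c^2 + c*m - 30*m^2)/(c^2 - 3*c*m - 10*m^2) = (c + 6*m)/(c + 2*m)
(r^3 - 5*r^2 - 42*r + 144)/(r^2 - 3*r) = r - 2 - 48/r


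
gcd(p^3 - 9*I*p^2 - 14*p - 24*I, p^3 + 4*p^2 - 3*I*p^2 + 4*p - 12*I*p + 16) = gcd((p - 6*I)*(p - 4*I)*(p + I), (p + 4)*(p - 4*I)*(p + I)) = p^2 - 3*I*p + 4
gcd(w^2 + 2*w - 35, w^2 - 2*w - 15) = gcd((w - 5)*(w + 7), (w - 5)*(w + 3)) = w - 5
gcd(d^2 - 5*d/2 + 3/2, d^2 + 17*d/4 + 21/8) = 1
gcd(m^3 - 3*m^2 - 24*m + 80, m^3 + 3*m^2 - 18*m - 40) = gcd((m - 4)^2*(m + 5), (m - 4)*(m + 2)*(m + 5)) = m^2 + m - 20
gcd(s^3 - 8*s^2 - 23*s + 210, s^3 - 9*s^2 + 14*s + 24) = s - 6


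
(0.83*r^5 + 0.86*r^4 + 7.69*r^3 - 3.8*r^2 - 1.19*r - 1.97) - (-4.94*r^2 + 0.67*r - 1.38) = 0.83*r^5 + 0.86*r^4 + 7.69*r^3 + 1.14*r^2 - 1.86*r - 0.59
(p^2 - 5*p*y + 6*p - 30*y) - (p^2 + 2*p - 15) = -5*p*y + 4*p - 30*y + 15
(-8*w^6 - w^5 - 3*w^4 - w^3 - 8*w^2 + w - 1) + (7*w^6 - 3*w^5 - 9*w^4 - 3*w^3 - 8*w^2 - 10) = -w^6 - 4*w^5 - 12*w^4 - 4*w^3 - 16*w^2 + w - 11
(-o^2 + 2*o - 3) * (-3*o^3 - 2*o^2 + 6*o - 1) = 3*o^5 - 4*o^4 - o^3 + 19*o^2 - 20*o + 3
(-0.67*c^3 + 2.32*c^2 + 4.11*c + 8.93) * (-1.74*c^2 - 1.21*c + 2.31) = 1.1658*c^5 - 3.2261*c^4 - 11.5063*c^3 - 15.1521*c^2 - 1.3112*c + 20.6283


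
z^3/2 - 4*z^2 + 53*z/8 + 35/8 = (z/2 + 1/4)*(z - 5)*(z - 7/2)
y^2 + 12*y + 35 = (y + 5)*(y + 7)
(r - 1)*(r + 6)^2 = r^3 + 11*r^2 + 24*r - 36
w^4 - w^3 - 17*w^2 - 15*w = w*(w - 5)*(w + 1)*(w + 3)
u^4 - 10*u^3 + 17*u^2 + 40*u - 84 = (u - 7)*(u - 3)*(u - 2)*(u + 2)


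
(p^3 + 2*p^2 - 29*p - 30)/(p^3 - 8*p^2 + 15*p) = (p^2 + 7*p + 6)/(p*(p - 3))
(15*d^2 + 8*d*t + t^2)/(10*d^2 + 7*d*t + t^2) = (3*d + t)/(2*d + t)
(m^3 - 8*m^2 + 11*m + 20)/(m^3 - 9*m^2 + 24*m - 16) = (m^2 - 4*m - 5)/(m^2 - 5*m + 4)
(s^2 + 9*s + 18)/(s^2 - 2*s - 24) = (s^2 + 9*s + 18)/(s^2 - 2*s - 24)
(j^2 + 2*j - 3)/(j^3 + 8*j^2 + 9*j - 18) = 1/(j + 6)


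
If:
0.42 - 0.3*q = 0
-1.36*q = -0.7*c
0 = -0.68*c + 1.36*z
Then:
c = 2.72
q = 1.40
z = 1.36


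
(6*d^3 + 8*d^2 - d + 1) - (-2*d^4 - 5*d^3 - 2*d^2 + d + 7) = 2*d^4 + 11*d^3 + 10*d^2 - 2*d - 6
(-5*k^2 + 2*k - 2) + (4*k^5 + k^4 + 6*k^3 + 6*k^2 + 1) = 4*k^5 + k^4 + 6*k^3 + k^2 + 2*k - 1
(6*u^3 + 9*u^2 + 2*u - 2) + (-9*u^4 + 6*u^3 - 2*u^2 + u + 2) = -9*u^4 + 12*u^3 + 7*u^2 + 3*u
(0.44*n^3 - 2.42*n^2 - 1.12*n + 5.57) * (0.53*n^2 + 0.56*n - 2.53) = 0.2332*n^5 - 1.0362*n^4 - 3.062*n^3 + 8.4475*n^2 + 5.9528*n - 14.0921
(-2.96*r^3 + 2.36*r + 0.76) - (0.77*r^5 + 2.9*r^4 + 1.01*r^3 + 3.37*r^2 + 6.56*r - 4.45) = -0.77*r^5 - 2.9*r^4 - 3.97*r^3 - 3.37*r^2 - 4.2*r + 5.21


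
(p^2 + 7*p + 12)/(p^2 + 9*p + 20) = (p + 3)/(p + 5)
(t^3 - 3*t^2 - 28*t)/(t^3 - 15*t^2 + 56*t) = (t + 4)/(t - 8)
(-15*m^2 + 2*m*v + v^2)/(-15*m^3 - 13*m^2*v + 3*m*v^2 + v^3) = 1/(m + v)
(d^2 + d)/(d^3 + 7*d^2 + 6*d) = 1/(d + 6)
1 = 1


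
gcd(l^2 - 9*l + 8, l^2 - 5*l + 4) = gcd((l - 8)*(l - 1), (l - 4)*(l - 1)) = l - 1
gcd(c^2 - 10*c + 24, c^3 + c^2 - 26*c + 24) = c - 4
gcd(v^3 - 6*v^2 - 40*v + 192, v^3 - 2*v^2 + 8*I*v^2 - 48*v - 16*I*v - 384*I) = v^2 - 2*v - 48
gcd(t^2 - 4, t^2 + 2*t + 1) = 1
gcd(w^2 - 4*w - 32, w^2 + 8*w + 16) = w + 4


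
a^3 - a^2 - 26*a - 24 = (a - 6)*(a + 1)*(a + 4)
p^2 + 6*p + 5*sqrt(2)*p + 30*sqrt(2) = (p + 6)*(p + 5*sqrt(2))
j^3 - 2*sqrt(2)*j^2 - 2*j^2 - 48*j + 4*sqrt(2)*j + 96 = (j - 2)*(j - 6*sqrt(2))*(j + 4*sqrt(2))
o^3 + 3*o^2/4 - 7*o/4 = o*(o - 1)*(o + 7/4)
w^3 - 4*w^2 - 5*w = w*(w - 5)*(w + 1)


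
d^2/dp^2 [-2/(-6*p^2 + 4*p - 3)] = 8*(-18*p^2 + 12*p + 8*(3*p - 1)^2 - 9)/(6*p^2 - 4*p + 3)^3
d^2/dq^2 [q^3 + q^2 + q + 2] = 6*q + 2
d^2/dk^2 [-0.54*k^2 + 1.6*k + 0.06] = -1.08000000000000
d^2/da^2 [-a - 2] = 0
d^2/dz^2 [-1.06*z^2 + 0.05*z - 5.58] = -2.12000000000000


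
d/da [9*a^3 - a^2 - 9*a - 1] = 27*a^2 - 2*a - 9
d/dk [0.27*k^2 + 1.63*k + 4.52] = 0.54*k + 1.63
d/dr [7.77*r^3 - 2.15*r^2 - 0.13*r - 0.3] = 23.31*r^2 - 4.3*r - 0.13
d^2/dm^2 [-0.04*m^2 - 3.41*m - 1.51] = -0.0800000000000000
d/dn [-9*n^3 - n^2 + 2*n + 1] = -27*n^2 - 2*n + 2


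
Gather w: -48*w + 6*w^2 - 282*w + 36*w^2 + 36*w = 42*w^2 - 294*w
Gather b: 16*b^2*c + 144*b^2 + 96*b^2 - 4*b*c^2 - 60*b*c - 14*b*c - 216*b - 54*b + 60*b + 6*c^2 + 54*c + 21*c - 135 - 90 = b^2*(16*c + 240) + b*(-4*c^2 - 74*c - 210) + 6*c^2 + 75*c - 225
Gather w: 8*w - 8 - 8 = 8*w - 16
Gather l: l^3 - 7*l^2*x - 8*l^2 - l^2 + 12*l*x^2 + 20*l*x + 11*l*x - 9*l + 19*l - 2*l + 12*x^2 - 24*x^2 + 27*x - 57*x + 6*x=l^3 + l^2*(-7*x - 9) + l*(12*x^2 + 31*x + 8) - 12*x^2 - 24*x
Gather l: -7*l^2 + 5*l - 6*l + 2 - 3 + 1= -7*l^2 - l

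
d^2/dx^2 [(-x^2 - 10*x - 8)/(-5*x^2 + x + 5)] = 6*(85*x^3 + 225*x^2 + 210*x + 61)/(125*x^6 - 75*x^5 - 360*x^4 + 149*x^3 + 360*x^2 - 75*x - 125)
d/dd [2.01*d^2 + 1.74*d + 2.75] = 4.02*d + 1.74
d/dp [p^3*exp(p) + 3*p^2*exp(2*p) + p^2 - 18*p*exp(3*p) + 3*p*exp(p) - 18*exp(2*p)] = p^3*exp(p) + 6*p^2*exp(2*p) + 3*p^2*exp(p) - 54*p*exp(3*p) + 6*p*exp(2*p) + 3*p*exp(p) + 2*p - 18*exp(3*p) - 36*exp(2*p) + 3*exp(p)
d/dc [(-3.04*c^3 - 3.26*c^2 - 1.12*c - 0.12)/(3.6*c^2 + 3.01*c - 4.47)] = (-10.944*c^4 - 18.3008*c^3 + 34.9858*c^2 + 30.0084*c + 5.3676)/(12.96*c^4 + 21.672*c^3 - 23.1239*c^2 - 26.9094*c + 19.9809)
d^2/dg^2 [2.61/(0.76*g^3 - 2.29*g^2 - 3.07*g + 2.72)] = ((11.9538 - 11.9016*g)*(0.76*g^3 - 2.29*g^2 - 3.07*g + 2.72) + 2.61*(-4.56*g^2 + 9.16*g + 6.14)*(-2.28*g^2 + 4.58*g + 3.07))/(0.76*g^3 - 2.29*g^2 - 3.07*g + 2.72)^3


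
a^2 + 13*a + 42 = (a + 6)*(a + 7)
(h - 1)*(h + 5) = h^2 + 4*h - 5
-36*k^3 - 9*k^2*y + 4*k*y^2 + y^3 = (-3*k + y)*(3*k + y)*(4*k + y)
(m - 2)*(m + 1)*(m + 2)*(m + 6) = m^4 + 7*m^3 + 2*m^2 - 28*m - 24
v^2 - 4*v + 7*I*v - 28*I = (v - 4)*(v + 7*I)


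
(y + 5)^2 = y^2 + 10*y + 25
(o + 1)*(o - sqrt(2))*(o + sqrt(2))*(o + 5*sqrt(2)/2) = o^4 + o^3 + 5*sqrt(2)*o^3/2 - 2*o^2 + 5*sqrt(2)*o^2/2 - 5*sqrt(2)*o - 2*o - 5*sqrt(2)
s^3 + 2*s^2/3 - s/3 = s*(s - 1/3)*(s + 1)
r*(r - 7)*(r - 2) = r^3 - 9*r^2 + 14*r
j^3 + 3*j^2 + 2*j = j*(j + 1)*(j + 2)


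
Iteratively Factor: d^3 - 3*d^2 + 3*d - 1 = (d - 1)*(d^2 - 2*d + 1) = (d - 1)^2*(d - 1)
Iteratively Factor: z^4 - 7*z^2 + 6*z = (z + 3)*(z^3 - 3*z^2 + 2*z) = (z - 1)*(z + 3)*(z^2 - 2*z) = (z - 2)*(z - 1)*(z + 3)*(z)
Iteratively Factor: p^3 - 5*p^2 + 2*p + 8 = (p - 4)*(p^2 - p - 2) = (p - 4)*(p - 2)*(p + 1)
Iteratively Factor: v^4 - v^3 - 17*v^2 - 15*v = (v + 3)*(v^3 - 4*v^2 - 5*v) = v*(v + 3)*(v^2 - 4*v - 5) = v*(v - 5)*(v + 3)*(v + 1)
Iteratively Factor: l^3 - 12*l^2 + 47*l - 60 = (l - 3)*(l^2 - 9*l + 20) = (l - 4)*(l - 3)*(l - 5)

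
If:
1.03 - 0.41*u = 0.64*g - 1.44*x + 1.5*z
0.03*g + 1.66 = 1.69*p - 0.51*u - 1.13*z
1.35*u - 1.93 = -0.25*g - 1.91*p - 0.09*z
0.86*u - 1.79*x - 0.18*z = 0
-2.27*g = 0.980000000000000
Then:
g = -0.43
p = 1.33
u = -0.42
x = -0.27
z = 0.72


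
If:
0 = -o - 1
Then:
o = -1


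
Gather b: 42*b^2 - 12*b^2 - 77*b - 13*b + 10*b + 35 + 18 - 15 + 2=30*b^2 - 80*b + 40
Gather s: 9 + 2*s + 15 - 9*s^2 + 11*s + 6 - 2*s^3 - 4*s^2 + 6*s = -2*s^3 - 13*s^2 + 19*s + 30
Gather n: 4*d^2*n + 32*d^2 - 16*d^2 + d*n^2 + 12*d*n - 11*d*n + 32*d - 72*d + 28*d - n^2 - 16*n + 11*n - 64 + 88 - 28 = 16*d^2 - 12*d + n^2*(d - 1) + n*(4*d^2 + d - 5) - 4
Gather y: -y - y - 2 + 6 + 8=12 - 2*y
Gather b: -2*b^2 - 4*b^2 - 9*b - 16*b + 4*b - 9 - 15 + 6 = -6*b^2 - 21*b - 18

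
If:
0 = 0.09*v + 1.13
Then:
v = -12.56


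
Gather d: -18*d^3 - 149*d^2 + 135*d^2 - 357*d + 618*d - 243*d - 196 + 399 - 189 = -18*d^3 - 14*d^2 + 18*d + 14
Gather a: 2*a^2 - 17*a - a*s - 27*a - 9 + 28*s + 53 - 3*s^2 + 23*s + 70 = 2*a^2 + a*(-s - 44) - 3*s^2 + 51*s + 114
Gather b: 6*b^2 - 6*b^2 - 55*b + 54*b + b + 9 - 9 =0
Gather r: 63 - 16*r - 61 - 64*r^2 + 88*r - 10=-64*r^2 + 72*r - 8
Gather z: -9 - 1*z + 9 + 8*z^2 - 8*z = 8*z^2 - 9*z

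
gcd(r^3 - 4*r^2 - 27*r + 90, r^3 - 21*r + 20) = r + 5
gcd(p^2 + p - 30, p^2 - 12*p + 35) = p - 5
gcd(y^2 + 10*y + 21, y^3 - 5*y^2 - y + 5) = 1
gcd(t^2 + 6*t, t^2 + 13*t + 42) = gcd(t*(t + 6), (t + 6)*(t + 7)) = t + 6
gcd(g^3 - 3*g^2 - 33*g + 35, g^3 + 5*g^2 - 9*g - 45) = g + 5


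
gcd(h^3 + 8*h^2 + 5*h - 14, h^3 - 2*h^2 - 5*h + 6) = h^2 + h - 2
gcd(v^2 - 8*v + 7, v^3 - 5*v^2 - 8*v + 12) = v - 1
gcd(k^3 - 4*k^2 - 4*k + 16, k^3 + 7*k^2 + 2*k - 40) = k - 2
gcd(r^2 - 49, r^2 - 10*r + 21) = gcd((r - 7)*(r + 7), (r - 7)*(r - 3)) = r - 7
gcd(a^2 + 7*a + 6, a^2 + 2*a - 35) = 1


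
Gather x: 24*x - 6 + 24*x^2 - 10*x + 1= 24*x^2 + 14*x - 5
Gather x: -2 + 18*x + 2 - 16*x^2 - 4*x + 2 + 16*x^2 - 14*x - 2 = 0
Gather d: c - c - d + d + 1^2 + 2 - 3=0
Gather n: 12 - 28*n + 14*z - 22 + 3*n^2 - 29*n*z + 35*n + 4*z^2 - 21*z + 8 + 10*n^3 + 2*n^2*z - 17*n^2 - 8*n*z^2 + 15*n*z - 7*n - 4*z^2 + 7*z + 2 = 10*n^3 + n^2*(2*z - 14) + n*(-8*z^2 - 14*z)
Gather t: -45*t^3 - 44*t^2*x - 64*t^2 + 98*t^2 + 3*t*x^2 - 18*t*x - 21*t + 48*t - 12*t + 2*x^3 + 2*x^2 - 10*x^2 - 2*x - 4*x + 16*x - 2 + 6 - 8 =-45*t^3 + t^2*(34 - 44*x) + t*(3*x^2 - 18*x + 15) + 2*x^3 - 8*x^2 + 10*x - 4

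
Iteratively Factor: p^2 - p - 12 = (p - 4)*(p + 3)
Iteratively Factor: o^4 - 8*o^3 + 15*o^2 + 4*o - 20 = (o - 5)*(o^3 - 3*o^2 + 4) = (o - 5)*(o - 2)*(o^2 - o - 2) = (o - 5)*(o - 2)^2*(o + 1)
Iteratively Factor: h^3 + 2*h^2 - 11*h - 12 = (h + 4)*(h^2 - 2*h - 3) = (h - 3)*(h + 4)*(h + 1)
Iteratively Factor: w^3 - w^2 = (w - 1)*(w^2) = w*(w - 1)*(w)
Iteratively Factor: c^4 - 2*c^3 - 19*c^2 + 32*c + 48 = (c + 4)*(c^3 - 6*c^2 + 5*c + 12) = (c - 3)*(c + 4)*(c^2 - 3*c - 4) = (c - 4)*(c - 3)*(c + 4)*(c + 1)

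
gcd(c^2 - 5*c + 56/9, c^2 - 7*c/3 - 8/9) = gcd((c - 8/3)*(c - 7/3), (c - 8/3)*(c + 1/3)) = c - 8/3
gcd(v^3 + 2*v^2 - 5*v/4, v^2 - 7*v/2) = v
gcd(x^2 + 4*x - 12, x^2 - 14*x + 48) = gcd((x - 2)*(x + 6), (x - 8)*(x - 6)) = 1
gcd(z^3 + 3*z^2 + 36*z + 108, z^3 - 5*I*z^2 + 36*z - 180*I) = z^2 + 36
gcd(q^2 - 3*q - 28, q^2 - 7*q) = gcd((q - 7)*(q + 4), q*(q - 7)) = q - 7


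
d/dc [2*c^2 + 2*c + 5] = 4*c + 2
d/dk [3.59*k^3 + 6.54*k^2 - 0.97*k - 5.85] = 10.77*k^2 + 13.08*k - 0.97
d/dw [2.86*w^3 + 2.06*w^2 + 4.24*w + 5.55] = 8.58*w^2 + 4.12*w + 4.24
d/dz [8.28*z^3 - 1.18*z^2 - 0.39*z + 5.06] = 24.84*z^2 - 2.36*z - 0.39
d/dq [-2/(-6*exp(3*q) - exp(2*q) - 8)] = (-36*exp(q) - 4)*exp(2*q)/(6*exp(3*q) + exp(2*q) + 8)^2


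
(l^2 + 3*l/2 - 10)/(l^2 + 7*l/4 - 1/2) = 2*(2*l^2 + 3*l - 20)/(4*l^2 + 7*l - 2)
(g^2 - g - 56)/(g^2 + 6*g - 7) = (g - 8)/(g - 1)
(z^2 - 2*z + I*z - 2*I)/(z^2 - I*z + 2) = (z - 2)/(z - 2*I)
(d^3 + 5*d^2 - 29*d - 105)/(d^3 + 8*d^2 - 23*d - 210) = (d + 3)/(d + 6)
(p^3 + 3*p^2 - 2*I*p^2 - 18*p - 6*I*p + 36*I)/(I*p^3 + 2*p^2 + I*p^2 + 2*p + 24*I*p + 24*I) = (-I*p^3 + p^2*(-2 - 3*I) + p*(-6 + 18*I) + 36)/(p^3 + p^2*(1 - 2*I) + p*(24 - 2*I) + 24)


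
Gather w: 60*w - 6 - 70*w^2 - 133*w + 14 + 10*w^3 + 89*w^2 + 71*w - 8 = 10*w^3 + 19*w^2 - 2*w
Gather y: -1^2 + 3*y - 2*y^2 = -2*y^2 + 3*y - 1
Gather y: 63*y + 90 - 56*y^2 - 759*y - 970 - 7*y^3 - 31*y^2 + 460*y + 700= -7*y^3 - 87*y^2 - 236*y - 180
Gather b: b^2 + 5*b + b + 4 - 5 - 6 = b^2 + 6*b - 7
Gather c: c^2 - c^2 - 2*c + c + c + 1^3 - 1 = 0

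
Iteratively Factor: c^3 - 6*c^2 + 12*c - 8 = (c - 2)*(c^2 - 4*c + 4) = (c - 2)^2*(c - 2)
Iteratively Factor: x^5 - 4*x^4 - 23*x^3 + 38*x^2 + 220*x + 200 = (x + 2)*(x^4 - 6*x^3 - 11*x^2 + 60*x + 100) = (x + 2)^2*(x^3 - 8*x^2 + 5*x + 50) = (x - 5)*(x + 2)^2*(x^2 - 3*x - 10) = (x - 5)^2*(x + 2)^2*(x + 2)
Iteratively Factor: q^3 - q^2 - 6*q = (q - 3)*(q^2 + 2*q) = q*(q - 3)*(q + 2)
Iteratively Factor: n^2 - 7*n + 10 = (n - 5)*(n - 2)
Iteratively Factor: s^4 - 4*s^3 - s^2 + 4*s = (s - 1)*(s^3 - 3*s^2 - 4*s) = (s - 1)*(s + 1)*(s^2 - 4*s) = s*(s - 1)*(s + 1)*(s - 4)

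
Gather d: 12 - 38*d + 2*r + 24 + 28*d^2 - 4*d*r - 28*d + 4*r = 28*d^2 + d*(-4*r - 66) + 6*r + 36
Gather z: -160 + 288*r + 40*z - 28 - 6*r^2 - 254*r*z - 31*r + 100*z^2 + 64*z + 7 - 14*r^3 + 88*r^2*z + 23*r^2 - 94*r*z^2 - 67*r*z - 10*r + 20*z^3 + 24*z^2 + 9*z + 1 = -14*r^3 + 17*r^2 + 247*r + 20*z^3 + z^2*(124 - 94*r) + z*(88*r^2 - 321*r + 113) - 180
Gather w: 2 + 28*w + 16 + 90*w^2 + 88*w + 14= 90*w^2 + 116*w + 32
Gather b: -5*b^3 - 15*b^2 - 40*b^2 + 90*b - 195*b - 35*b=-5*b^3 - 55*b^2 - 140*b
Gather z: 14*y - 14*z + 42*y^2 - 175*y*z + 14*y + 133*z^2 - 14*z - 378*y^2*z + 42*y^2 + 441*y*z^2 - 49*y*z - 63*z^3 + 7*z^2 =84*y^2 + 28*y - 63*z^3 + z^2*(441*y + 140) + z*(-378*y^2 - 224*y - 28)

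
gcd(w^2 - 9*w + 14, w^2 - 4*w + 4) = w - 2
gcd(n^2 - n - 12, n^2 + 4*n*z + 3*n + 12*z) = n + 3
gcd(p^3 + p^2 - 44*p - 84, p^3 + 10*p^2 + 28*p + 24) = p^2 + 8*p + 12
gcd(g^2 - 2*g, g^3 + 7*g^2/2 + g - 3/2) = 1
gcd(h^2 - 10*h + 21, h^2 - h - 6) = h - 3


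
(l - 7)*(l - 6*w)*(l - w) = l^3 - 7*l^2*w - 7*l^2 + 6*l*w^2 + 49*l*w - 42*w^2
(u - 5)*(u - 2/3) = u^2 - 17*u/3 + 10/3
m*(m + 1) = m^2 + m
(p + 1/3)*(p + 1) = p^2 + 4*p/3 + 1/3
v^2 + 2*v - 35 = (v - 5)*(v + 7)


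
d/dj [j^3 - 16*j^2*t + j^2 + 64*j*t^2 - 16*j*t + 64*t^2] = 3*j^2 - 32*j*t + 2*j + 64*t^2 - 16*t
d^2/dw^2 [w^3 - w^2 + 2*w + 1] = 6*w - 2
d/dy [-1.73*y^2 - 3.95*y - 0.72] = -3.46*y - 3.95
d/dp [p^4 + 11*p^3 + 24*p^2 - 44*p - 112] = 4*p^3 + 33*p^2 + 48*p - 44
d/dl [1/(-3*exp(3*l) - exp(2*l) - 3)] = (9*exp(l) + 2)*exp(2*l)/(3*exp(3*l) + exp(2*l) + 3)^2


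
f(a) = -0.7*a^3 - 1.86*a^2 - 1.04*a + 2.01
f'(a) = -2.1*a^2 - 3.72*a - 1.04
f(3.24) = -44.69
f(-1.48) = 1.74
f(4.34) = -94.76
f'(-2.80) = -7.09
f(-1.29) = 1.76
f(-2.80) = 5.71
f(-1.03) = 1.87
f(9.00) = -668.31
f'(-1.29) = 0.26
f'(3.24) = -35.14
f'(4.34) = -56.74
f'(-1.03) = 0.56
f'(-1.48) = -0.13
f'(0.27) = -2.20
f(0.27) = 1.58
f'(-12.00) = -258.80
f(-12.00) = 956.25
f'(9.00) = -204.62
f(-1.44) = 1.74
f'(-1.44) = -0.04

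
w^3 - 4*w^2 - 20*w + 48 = (w - 6)*(w - 2)*(w + 4)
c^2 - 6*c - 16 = (c - 8)*(c + 2)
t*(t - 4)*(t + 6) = t^3 + 2*t^2 - 24*t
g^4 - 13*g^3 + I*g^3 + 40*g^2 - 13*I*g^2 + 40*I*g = g*(g - 8)*(g - 5)*(g + I)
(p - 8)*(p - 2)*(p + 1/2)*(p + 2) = p^4 - 15*p^3/2 - 8*p^2 + 30*p + 16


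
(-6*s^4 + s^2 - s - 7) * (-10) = 60*s^4 - 10*s^2 + 10*s + 70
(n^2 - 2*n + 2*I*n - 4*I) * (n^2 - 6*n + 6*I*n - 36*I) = n^4 - 8*n^3 + 8*I*n^3 - 64*I*n^2 + 96*n + 96*I*n - 144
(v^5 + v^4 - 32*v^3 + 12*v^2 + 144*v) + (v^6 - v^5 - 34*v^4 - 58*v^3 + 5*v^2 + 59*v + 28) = v^6 - 33*v^4 - 90*v^3 + 17*v^2 + 203*v + 28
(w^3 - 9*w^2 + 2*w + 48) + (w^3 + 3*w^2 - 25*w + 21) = 2*w^3 - 6*w^2 - 23*w + 69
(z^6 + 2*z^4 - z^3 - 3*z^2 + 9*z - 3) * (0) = 0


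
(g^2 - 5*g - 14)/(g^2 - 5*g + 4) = (g^2 - 5*g - 14)/(g^2 - 5*g + 4)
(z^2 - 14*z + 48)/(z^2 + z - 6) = (z^2 - 14*z + 48)/(z^2 + z - 6)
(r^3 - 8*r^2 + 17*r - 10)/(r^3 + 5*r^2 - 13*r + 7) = (r^2 - 7*r + 10)/(r^2 + 6*r - 7)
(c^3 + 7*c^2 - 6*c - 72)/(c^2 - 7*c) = (c^3 + 7*c^2 - 6*c - 72)/(c*(c - 7))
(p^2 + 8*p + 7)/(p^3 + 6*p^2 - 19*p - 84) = (p + 1)/(p^2 - p - 12)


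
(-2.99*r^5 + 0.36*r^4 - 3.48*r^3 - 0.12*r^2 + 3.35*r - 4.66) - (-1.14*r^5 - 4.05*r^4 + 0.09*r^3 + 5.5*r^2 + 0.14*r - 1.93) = -1.85*r^5 + 4.41*r^4 - 3.57*r^3 - 5.62*r^2 + 3.21*r - 2.73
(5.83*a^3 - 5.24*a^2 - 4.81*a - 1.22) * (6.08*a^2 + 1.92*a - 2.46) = 35.4464*a^5 - 20.6656*a^4 - 53.6474*a^3 - 3.7624*a^2 + 9.4902*a + 3.0012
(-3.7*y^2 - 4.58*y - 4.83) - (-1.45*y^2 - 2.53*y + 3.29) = -2.25*y^2 - 2.05*y - 8.12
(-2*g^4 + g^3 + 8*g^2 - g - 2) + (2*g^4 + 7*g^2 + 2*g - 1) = g^3 + 15*g^2 + g - 3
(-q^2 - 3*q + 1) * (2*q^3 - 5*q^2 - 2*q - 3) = -2*q^5 - q^4 + 19*q^3 + 4*q^2 + 7*q - 3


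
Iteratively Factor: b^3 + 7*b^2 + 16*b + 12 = (b + 2)*(b^2 + 5*b + 6) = (b + 2)^2*(b + 3)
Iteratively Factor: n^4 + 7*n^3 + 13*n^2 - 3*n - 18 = (n + 2)*(n^3 + 5*n^2 + 3*n - 9) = (n + 2)*(n + 3)*(n^2 + 2*n - 3) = (n + 2)*(n + 3)^2*(n - 1)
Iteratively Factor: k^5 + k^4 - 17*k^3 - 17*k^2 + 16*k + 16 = (k - 4)*(k^4 + 5*k^3 + 3*k^2 - 5*k - 4) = (k - 4)*(k + 1)*(k^3 + 4*k^2 - k - 4) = (k - 4)*(k - 1)*(k + 1)*(k^2 + 5*k + 4) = (k - 4)*(k - 1)*(k + 1)^2*(k + 4)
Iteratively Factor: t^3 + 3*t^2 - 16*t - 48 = (t - 4)*(t^2 + 7*t + 12) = (t - 4)*(t + 3)*(t + 4)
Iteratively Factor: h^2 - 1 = (h - 1)*(h + 1)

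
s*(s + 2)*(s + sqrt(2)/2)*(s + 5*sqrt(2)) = s^4 + 2*s^3 + 11*sqrt(2)*s^3/2 + 5*s^2 + 11*sqrt(2)*s^2 + 10*s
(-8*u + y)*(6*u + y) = -48*u^2 - 2*u*y + y^2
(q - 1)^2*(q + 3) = q^3 + q^2 - 5*q + 3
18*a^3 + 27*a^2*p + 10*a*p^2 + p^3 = (a + p)*(3*a + p)*(6*a + p)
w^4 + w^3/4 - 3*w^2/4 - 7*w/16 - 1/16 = (w - 1)*(w + 1/4)*(w + 1/2)^2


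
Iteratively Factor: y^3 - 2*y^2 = (y - 2)*(y^2) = y*(y - 2)*(y)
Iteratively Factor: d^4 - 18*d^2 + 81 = (d + 3)*(d^3 - 3*d^2 - 9*d + 27) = (d + 3)^2*(d^2 - 6*d + 9) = (d - 3)*(d + 3)^2*(d - 3)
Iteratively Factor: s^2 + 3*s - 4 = (s + 4)*(s - 1)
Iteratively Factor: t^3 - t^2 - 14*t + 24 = (t - 3)*(t^2 + 2*t - 8) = (t - 3)*(t + 4)*(t - 2)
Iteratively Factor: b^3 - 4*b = (b)*(b^2 - 4) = b*(b + 2)*(b - 2)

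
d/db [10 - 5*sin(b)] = -5*cos(b)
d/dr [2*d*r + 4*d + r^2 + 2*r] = 2*d + 2*r + 2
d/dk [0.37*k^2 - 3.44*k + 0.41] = 0.74*k - 3.44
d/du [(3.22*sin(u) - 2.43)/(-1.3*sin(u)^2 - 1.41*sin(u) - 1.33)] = (4.186*sin(u)^2 - 6.318*sin(u) - 7.7089)*cos(u)/(1.69*sin(u)^4 + 3.666*sin(u)^3 + 5.4461*sin(u)^2 + 3.7506*sin(u) + 1.7689)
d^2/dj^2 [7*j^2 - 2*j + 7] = 14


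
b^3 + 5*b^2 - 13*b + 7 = (b - 1)^2*(b + 7)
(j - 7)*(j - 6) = j^2 - 13*j + 42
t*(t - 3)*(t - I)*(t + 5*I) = t^4 - 3*t^3 + 4*I*t^3 + 5*t^2 - 12*I*t^2 - 15*t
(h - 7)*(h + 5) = h^2 - 2*h - 35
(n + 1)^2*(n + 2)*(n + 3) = n^4 + 7*n^3 + 17*n^2 + 17*n + 6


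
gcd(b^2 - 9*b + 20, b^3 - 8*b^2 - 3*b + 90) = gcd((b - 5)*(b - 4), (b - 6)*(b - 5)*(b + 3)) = b - 5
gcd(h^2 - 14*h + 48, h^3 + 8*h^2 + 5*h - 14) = 1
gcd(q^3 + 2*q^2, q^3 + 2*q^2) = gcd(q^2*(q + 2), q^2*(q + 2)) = q^3 + 2*q^2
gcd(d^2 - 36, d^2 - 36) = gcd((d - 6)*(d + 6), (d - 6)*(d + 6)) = d^2 - 36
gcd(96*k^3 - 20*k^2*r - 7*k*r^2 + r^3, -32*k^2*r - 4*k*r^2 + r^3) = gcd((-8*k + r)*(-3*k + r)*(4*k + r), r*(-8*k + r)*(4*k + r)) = -32*k^2 - 4*k*r + r^2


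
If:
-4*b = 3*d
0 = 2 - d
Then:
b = -3/2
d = 2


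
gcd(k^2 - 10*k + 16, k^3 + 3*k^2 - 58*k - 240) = k - 8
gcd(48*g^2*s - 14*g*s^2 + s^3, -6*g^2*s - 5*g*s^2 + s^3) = -6*g*s + s^2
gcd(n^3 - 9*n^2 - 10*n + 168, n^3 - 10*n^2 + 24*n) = n - 6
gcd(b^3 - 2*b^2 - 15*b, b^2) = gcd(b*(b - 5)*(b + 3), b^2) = b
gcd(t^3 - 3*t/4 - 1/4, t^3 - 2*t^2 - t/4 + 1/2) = t + 1/2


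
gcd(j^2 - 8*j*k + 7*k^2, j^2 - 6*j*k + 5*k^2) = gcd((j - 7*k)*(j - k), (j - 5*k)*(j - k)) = j - k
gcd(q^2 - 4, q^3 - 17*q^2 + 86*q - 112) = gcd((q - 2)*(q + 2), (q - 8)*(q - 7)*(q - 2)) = q - 2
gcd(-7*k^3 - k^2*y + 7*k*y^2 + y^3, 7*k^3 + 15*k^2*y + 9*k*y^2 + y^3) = 7*k^2 + 8*k*y + y^2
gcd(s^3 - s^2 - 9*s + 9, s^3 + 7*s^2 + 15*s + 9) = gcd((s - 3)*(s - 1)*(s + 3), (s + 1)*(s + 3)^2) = s + 3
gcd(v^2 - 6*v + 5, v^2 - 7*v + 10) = v - 5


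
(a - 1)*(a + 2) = a^2 + a - 2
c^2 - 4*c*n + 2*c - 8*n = (c + 2)*(c - 4*n)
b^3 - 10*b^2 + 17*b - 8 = (b - 8)*(b - 1)^2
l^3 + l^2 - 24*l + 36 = (l - 3)*(l - 2)*(l + 6)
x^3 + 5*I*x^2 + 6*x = x*(x - I)*(x + 6*I)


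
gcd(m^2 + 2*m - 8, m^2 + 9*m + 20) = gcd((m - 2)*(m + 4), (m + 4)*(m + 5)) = m + 4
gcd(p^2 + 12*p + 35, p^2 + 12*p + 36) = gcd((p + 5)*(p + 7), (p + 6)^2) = 1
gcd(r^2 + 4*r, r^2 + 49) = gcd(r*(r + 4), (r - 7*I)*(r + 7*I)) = 1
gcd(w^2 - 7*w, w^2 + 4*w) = w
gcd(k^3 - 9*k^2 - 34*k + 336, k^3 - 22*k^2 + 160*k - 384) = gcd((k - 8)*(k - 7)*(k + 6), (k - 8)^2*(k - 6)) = k - 8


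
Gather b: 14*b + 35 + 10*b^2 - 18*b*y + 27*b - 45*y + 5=10*b^2 + b*(41 - 18*y) - 45*y + 40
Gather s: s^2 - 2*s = s^2 - 2*s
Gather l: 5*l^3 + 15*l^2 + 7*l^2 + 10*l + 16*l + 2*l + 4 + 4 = 5*l^3 + 22*l^2 + 28*l + 8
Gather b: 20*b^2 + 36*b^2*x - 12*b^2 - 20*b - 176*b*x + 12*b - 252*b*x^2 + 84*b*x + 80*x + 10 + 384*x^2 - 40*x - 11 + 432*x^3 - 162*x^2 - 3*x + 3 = b^2*(36*x + 8) + b*(-252*x^2 - 92*x - 8) + 432*x^3 + 222*x^2 + 37*x + 2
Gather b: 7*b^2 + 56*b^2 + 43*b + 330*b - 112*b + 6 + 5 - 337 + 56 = 63*b^2 + 261*b - 270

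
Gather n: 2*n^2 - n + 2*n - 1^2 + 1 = 2*n^2 + n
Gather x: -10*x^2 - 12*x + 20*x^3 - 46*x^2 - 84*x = 20*x^3 - 56*x^2 - 96*x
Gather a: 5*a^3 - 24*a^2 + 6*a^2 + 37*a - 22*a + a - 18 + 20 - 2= 5*a^3 - 18*a^2 + 16*a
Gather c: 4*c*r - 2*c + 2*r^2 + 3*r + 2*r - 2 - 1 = c*(4*r - 2) + 2*r^2 + 5*r - 3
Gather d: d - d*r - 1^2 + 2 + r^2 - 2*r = d*(1 - r) + r^2 - 2*r + 1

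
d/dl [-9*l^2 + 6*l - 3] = 6 - 18*l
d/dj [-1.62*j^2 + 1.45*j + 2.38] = 1.45 - 3.24*j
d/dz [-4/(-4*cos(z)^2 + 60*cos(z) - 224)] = (2*cos(z) - 15)*sin(z)/(cos(z)^2 - 15*cos(z) + 56)^2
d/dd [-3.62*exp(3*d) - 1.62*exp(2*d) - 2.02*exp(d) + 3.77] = (-10.86*exp(2*d) - 3.24*exp(d) - 2.02)*exp(d)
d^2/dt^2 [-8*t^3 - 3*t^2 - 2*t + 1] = -48*t - 6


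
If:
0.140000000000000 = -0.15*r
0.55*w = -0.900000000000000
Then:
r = -0.93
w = -1.64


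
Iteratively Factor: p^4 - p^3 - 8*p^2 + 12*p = (p - 2)*(p^3 + p^2 - 6*p) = p*(p - 2)*(p^2 + p - 6) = p*(p - 2)*(p + 3)*(p - 2)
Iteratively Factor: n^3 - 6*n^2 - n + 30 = (n - 5)*(n^2 - n - 6) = (n - 5)*(n - 3)*(n + 2)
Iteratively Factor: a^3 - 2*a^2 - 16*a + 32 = (a - 4)*(a^2 + 2*a - 8) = (a - 4)*(a - 2)*(a + 4)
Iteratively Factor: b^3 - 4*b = (b - 2)*(b^2 + 2*b) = (b - 2)*(b + 2)*(b)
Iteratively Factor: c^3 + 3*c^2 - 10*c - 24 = (c + 4)*(c^2 - c - 6) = (c - 3)*(c + 4)*(c + 2)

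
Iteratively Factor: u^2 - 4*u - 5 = (u + 1)*(u - 5)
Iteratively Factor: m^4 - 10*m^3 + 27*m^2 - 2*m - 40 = (m + 1)*(m^3 - 11*m^2 + 38*m - 40) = (m - 5)*(m + 1)*(m^2 - 6*m + 8) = (m - 5)*(m - 2)*(m + 1)*(m - 4)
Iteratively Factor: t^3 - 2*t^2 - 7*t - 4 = (t + 1)*(t^2 - 3*t - 4) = (t + 1)^2*(t - 4)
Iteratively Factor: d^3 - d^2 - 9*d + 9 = (d - 1)*(d^2 - 9) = (d - 1)*(d + 3)*(d - 3)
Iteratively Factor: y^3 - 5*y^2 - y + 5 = (y - 5)*(y^2 - 1) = (y - 5)*(y + 1)*(y - 1)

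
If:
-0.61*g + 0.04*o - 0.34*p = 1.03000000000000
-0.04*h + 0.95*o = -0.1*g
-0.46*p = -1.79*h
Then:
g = -0.55285145983829*p - 1.67694944301628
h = 0.256983240223464*p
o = 0.0690152374660711*p + 0.176520994001714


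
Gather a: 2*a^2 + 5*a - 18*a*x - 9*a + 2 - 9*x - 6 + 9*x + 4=2*a^2 + a*(-18*x - 4)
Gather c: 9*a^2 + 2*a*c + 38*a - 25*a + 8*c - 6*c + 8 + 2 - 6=9*a^2 + 13*a + c*(2*a + 2) + 4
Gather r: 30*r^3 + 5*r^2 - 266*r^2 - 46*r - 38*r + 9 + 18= 30*r^3 - 261*r^2 - 84*r + 27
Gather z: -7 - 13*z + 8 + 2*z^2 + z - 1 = 2*z^2 - 12*z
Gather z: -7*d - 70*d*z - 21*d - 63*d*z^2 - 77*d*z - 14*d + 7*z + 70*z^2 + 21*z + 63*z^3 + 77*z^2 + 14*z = -42*d + 63*z^3 + z^2*(147 - 63*d) + z*(42 - 147*d)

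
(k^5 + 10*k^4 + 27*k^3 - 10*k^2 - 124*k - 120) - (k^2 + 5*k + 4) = k^5 + 10*k^4 + 27*k^3 - 11*k^2 - 129*k - 124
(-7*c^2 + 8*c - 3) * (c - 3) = -7*c^3 + 29*c^2 - 27*c + 9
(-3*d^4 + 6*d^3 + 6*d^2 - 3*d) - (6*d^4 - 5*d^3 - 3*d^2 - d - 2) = -9*d^4 + 11*d^3 + 9*d^2 - 2*d + 2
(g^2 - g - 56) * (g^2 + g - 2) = g^4 - 59*g^2 - 54*g + 112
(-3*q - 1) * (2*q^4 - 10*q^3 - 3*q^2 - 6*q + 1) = -6*q^5 + 28*q^4 + 19*q^3 + 21*q^2 + 3*q - 1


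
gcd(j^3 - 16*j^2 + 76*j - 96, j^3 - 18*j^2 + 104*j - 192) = j^2 - 14*j + 48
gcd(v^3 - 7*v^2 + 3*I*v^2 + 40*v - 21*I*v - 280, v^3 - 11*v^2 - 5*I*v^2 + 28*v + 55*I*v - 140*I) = v^2 + v*(-7 - 5*I) + 35*I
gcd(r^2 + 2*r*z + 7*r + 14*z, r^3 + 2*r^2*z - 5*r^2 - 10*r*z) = r + 2*z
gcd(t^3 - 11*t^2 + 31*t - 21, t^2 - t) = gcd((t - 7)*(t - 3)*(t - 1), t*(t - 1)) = t - 1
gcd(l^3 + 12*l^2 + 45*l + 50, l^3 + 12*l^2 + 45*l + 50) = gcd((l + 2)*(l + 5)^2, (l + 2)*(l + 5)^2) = l^3 + 12*l^2 + 45*l + 50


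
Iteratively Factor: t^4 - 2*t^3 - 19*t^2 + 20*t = (t - 1)*(t^3 - t^2 - 20*t) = t*(t - 1)*(t^2 - t - 20) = t*(t - 1)*(t + 4)*(t - 5)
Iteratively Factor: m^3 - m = (m - 1)*(m^2 + m) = m*(m - 1)*(m + 1)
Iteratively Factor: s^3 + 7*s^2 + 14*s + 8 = (s + 4)*(s^2 + 3*s + 2) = (s + 1)*(s + 4)*(s + 2)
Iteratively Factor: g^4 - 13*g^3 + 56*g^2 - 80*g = (g - 4)*(g^3 - 9*g^2 + 20*g) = (g - 5)*(g - 4)*(g^2 - 4*g) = g*(g - 5)*(g - 4)*(g - 4)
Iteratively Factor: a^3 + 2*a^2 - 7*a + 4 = (a - 1)*(a^2 + 3*a - 4) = (a - 1)*(a + 4)*(a - 1)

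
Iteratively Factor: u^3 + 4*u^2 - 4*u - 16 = (u - 2)*(u^2 + 6*u + 8) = (u - 2)*(u + 2)*(u + 4)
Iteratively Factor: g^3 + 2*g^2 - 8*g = (g + 4)*(g^2 - 2*g) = g*(g + 4)*(g - 2)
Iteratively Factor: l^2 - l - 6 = (l - 3)*(l + 2)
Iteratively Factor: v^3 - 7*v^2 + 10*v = (v - 2)*(v^2 - 5*v) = (v - 5)*(v - 2)*(v)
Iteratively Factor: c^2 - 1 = (c - 1)*(c + 1)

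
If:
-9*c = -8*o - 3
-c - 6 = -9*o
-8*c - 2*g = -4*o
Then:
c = 75/73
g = -186/73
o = 57/73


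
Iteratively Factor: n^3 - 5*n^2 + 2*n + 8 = (n - 2)*(n^2 - 3*n - 4) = (n - 4)*(n - 2)*(n + 1)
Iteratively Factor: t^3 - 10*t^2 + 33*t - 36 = (t - 3)*(t^2 - 7*t + 12) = (t - 4)*(t - 3)*(t - 3)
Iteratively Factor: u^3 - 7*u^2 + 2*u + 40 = (u - 5)*(u^2 - 2*u - 8) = (u - 5)*(u + 2)*(u - 4)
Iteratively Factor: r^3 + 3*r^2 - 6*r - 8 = (r - 2)*(r^2 + 5*r + 4) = (r - 2)*(r + 4)*(r + 1)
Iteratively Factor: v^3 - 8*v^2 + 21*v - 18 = (v - 3)*(v^2 - 5*v + 6) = (v - 3)*(v - 2)*(v - 3)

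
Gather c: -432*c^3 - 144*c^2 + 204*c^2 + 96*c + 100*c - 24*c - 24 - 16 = -432*c^3 + 60*c^2 + 172*c - 40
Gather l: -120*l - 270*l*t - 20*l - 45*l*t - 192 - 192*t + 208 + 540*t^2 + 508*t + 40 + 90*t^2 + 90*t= l*(-315*t - 140) + 630*t^2 + 406*t + 56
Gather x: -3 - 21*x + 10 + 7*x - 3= 4 - 14*x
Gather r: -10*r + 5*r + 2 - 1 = 1 - 5*r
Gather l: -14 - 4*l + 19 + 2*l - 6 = -2*l - 1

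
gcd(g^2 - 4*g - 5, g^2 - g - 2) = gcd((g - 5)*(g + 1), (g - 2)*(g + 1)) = g + 1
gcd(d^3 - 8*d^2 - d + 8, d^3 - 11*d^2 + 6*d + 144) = d - 8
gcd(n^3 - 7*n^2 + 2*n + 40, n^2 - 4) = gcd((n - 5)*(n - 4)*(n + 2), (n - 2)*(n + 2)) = n + 2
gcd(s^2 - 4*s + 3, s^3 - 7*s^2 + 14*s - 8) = s - 1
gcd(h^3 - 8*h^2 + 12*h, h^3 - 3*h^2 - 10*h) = h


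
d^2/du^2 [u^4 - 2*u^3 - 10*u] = 12*u*(u - 1)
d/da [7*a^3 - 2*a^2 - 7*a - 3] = 21*a^2 - 4*a - 7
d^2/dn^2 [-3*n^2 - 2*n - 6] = -6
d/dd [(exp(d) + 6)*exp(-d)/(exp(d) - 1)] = (-exp(2*d) - 12*exp(d) + 6)*exp(-d)/(exp(2*d) - 2*exp(d) + 1)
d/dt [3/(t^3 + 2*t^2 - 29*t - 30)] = 3*(-3*t^2 - 4*t + 29)/(t^3 + 2*t^2 - 29*t - 30)^2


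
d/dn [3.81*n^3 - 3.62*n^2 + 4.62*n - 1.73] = 11.43*n^2 - 7.24*n + 4.62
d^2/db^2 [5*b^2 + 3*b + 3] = 10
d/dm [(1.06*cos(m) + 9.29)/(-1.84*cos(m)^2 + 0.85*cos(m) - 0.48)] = (-1.9504*cos(m)^2 - 34.1872*cos(m) + 8.4053)*sin(m)/(3.3856*cos(m)^4 - 3.128*cos(m)^3 + 2.4889*cos(m)^2 - 0.816*cos(m) + 0.2304)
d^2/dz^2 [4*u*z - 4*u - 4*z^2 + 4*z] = -8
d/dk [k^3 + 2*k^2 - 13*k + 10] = 3*k^2 + 4*k - 13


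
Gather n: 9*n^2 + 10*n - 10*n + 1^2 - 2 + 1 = 9*n^2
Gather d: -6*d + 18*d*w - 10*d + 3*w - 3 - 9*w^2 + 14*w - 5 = d*(18*w - 16) - 9*w^2 + 17*w - 8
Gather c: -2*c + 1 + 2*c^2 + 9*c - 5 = 2*c^2 + 7*c - 4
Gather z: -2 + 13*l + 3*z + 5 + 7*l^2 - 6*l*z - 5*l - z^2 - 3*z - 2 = 7*l^2 - 6*l*z + 8*l - z^2 + 1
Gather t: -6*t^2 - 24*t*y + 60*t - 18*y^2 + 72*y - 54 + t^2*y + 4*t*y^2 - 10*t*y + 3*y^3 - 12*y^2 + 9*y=t^2*(y - 6) + t*(4*y^2 - 34*y + 60) + 3*y^3 - 30*y^2 + 81*y - 54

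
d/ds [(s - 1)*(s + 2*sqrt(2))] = 2*s - 1 + 2*sqrt(2)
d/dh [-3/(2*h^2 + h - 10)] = 3*(4*h + 1)/(2*h^2 + h - 10)^2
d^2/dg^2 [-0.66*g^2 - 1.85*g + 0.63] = -1.32000000000000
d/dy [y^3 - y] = 3*y^2 - 1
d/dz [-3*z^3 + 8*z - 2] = 8 - 9*z^2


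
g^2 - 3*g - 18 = (g - 6)*(g + 3)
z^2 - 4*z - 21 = (z - 7)*(z + 3)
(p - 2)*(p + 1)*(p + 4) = p^3 + 3*p^2 - 6*p - 8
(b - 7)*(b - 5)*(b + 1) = b^3 - 11*b^2 + 23*b + 35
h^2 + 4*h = h*(h + 4)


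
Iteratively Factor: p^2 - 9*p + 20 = (p - 4)*(p - 5)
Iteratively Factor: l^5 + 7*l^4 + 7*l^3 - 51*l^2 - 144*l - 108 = (l + 3)*(l^4 + 4*l^3 - 5*l^2 - 36*l - 36) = (l + 2)*(l + 3)*(l^3 + 2*l^2 - 9*l - 18) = (l - 3)*(l + 2)*(l + 3)*(l^2 + 5*l + 6) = (l - 3)*(l + 2)*(l + 3)^2*(l + 2)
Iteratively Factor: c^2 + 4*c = (c + 4)*(c)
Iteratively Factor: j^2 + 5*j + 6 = (j + 3)*(j + 2)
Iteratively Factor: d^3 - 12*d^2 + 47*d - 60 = (d - 4)*(d^2 - 8*d + 15) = (d - 5)*(d - 4)*(d - 3)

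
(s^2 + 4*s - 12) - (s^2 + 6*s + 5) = -2*s - 17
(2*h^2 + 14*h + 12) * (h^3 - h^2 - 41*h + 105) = 2*h^5 + 12*h^4 - 84*h^3 - 376*h^2 + 978*h + 1260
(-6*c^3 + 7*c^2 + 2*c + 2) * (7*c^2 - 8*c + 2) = -42*c^5 + 97*c^4 - 54*c^3 + 12*c^2 - 12*c + 4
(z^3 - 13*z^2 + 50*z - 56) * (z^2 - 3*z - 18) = z^5 - 16*z^4 + 71*z^3 + 28*z^2 - 732*z + 1008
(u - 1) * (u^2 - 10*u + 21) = u^3 - 11*u^2 + 31*u - 21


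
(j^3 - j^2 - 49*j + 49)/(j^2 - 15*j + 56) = (j^2 + 6*j - 7)/(j - 8)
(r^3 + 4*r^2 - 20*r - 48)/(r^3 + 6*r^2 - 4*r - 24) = (r - 4)/(r - 2)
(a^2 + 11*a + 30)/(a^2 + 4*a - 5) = (a + 6)/(a - 1)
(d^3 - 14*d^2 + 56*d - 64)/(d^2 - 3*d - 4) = (d^2 - 10*d + 16)/(d + 1)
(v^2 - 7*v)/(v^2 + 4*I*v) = (v - 7)/(v + 4*I)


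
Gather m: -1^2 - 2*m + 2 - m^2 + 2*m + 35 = 36 - m^2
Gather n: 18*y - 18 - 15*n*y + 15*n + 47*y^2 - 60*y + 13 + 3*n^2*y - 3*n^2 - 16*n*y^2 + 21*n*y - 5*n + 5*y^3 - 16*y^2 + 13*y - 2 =n^2*(3*y - 3) + n*(-16*y^2 + 6*y + 10) + 5*y^3 + 31*y^2 - 29*y - 7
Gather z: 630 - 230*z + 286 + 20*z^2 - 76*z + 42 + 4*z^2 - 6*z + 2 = 24*z^2 - 312*z + 960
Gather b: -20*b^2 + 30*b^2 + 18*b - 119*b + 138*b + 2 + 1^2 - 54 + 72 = 10*b^2 + 37*b + 21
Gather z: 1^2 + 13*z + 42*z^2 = 42*z^2 + 13*z + 1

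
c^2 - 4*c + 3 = (c - 3)*(c - 1)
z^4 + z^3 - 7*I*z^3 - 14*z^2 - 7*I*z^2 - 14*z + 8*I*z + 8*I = (z + 1)*(z - 4*I)*(z - 2*I)*(z - I)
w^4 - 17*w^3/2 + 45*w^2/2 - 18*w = w*(w - 4)*(w - 3)*(w - 3/2)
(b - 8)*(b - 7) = b^2 - 15*b + 56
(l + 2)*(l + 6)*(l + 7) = l^3 + 15*l^2 + 68*l + 84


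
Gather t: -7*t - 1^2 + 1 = -7*t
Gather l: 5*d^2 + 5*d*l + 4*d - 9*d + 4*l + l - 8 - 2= 5*d^2 - 5*d + l*(5*d + 5) - 10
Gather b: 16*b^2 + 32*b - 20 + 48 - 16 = 16*b^2 + 32*b + 12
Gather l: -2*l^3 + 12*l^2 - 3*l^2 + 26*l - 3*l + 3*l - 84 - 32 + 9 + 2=-2*l^3 + 9*l^2 + 26*l - 105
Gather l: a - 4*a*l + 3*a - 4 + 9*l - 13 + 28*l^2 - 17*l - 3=4*a + 28*l^2 + l*(-4*a - 8) - 20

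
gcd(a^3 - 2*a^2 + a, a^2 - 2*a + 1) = a^2 - 2*a + 1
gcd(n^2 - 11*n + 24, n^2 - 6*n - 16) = n - 8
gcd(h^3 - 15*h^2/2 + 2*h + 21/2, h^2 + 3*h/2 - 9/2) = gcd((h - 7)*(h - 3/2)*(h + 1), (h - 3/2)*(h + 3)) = h - 3/2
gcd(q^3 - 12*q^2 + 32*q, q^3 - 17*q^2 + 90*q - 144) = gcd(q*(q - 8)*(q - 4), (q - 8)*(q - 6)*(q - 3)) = q - 8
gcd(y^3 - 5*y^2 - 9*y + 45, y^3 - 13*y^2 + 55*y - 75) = y^2 - 8*y + 15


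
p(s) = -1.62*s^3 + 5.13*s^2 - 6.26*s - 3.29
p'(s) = -4.86*s^2 + 10.26*s - 6.26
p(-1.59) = 26.14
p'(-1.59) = -34.86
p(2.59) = -13.24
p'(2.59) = -12.29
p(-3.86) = 190.48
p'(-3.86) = -118.28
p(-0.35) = -0.40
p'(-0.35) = -10.45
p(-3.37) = 138.07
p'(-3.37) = -96.03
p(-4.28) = 244.49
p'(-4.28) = -139.20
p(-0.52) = 1.58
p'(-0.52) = -12.91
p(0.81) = -5.86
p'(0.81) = -1.14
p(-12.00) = 3609.91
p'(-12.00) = -829.22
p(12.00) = -2139.05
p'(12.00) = -582.98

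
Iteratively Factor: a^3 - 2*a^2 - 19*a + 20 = (a - 1)*(a^2 - a - 20) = (a - 1)*(a + 4)*(a - 5)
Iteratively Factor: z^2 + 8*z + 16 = (z + 4)*(z + 4)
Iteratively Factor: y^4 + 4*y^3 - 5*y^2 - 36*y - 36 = (y + 2)*(y^3 + 2*y^2 - 9*y - 18) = (y + 2)*(y + 3)*(y^2 - y - 6) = (y + 2)^2*(y + 3)*(y - 3)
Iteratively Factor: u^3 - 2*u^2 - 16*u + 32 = (u + 4)*(u^2 - 6*u + 8) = (u - 4)*(u + 4)*(u - 2)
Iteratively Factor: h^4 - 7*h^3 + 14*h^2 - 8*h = (h)*(h^3 - 7*h^2 + 14*h - 8) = h*(h - 4)*(h^2 - 3*h + 2) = h*(h - 4)*(h - 2)*(h - 1)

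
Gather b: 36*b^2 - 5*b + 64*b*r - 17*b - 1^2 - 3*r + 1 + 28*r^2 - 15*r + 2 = 36*b^2 + b*(64*r - 22) + 28*r^2 - 18*r + 2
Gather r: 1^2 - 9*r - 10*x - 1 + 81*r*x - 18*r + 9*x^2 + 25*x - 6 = r*(81*x - 27) + 9*x^2 + 15*x - 6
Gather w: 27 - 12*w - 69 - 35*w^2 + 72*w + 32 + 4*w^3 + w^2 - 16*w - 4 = 4*w^3 - 34*w^2 + 44*w - 14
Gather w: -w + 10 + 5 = 15 - w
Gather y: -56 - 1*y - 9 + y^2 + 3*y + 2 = y^2 + 2*y - 63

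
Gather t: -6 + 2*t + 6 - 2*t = 0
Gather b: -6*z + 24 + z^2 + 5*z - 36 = z^2 - z - 12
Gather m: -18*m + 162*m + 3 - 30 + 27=144*m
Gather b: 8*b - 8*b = 0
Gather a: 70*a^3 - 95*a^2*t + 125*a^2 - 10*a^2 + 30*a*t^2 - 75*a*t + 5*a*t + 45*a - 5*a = 70*a^3 + a^2*(115 - 95*t) + a*(30*t^2 - 70*t + 40)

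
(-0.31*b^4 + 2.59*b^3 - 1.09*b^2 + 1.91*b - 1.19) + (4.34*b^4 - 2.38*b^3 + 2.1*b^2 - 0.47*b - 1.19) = 4.03*b^4 + 0.21*b^3 + 1.01*b^2 + 1.44*b - 2.38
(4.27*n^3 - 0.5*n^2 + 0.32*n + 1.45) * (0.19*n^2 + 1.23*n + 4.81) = 0.8113*n^5 + 5.1571*n^4 + 19.9845*n^3 - 1.7359*n^2 + 3.3227*n + 6.9745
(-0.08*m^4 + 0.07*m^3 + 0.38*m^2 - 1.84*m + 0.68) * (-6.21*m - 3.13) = 0.4968*m^5 - 0.1843*m^4 - 2.5789*m^3 + 10.237*m^2 + 1.5364*m - 2.1284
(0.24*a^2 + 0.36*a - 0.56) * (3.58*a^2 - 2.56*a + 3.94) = 0.8592*a^4 + 0.6744*a^3 - 1.9808*a^2 + 2.852*a - 2.2064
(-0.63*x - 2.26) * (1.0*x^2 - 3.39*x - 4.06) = -0.63*x^3 - 0.1243*x^2 + 10.2192*x + 9.1756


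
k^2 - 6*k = k*(k - 6)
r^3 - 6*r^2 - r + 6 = (r - 6)*(r - 1)*(r + 1)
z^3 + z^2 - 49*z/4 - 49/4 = (z - 7/2)*(z + 1)*(z + 7/2)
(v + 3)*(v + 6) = v^2 + 9*v + 18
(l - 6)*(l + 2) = l^2 - 4*l - 12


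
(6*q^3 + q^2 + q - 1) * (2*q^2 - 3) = 12*q^5 + 2*q^4 - 16*q^3 - 5*q^2 - 3*q + 3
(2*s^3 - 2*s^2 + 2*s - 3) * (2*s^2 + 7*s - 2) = 4*s^5 + 10*s^4 - 14*s^3 + 12*s^2 - 25*s + 6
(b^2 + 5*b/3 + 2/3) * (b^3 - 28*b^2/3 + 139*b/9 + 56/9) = b^5 - 23*b^4/3 + 5*b^3/9 + 695*b^2/27 + 62*b/3 + 112/27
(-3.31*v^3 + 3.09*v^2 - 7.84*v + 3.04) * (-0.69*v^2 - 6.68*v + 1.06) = 2.2839*v^5 + 19.9787*v^4 - 18.7402*v^3 + 53.549*v^2 - 28.6176*v + 3.2224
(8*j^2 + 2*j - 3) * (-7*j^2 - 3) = -56*j^4 - 14*j^3 - 3*j^2 - 6*j + 9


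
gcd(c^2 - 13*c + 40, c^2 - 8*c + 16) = 1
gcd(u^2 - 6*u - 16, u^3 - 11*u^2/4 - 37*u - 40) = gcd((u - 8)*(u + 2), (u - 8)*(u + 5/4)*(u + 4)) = u - 8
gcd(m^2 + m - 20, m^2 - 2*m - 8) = m - 4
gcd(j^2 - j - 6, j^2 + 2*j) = j + 2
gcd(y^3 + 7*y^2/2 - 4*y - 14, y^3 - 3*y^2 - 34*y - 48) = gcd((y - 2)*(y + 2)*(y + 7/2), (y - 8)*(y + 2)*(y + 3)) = y + 2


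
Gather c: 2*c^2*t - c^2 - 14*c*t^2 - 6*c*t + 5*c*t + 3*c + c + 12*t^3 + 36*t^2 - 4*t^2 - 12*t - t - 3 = c^2*(2*t - 1) + c*(-14*t^2 - t + 4) + 12*t^3 + 32*t^2 - 13*t - 3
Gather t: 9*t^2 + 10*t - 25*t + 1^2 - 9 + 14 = 9*t^2 - 15*t + 6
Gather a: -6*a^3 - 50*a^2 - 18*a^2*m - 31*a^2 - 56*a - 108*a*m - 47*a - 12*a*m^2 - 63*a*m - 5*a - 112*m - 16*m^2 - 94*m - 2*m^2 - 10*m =-6*a^3 + a^2*(-18*m - 81) + a*(-12*m^2 - 171*m - 108) - 18*m^2 - 216*m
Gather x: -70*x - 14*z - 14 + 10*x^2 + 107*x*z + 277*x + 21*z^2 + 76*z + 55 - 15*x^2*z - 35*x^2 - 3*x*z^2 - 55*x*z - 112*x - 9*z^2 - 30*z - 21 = x^2*(-15*z - 25) + x*(-3*z^2 + 52*z + 95) + 12*z^2 + 32*z + 20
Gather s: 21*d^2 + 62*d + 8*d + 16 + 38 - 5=21*d^2 + 70*d + 49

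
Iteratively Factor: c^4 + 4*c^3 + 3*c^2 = (c)*(c^3 + 4*c^2 + 3*c) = c*(c + 3)*(c^2 + c) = c^2*(c + 3)*(c + 1)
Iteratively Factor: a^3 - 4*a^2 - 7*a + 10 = (a - 1)*(a^2 - 3*a - 10) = (a - 5)*(a - 1)*(a + 2)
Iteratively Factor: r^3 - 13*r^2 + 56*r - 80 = (r - 4)*(r^2 - 9*r + 20) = (r - 4)^2*(r - 5)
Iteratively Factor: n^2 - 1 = (n - 1)*(n + 1)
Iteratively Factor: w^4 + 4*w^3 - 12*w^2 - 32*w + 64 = (w - 2)*(w^3 + 6*w^2 - 32) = (w - 2)*(w + 4)*(w^2 + 2*w - 8) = (w - 2)^2*(w + 4)*(w + 4)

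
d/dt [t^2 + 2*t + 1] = 2*t + 2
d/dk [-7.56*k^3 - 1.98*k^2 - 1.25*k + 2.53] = -22.68*k^2 - 3.96*k - 1.25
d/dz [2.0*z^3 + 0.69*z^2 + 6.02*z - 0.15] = 6.0*z^2 + 1.38*z + 6.02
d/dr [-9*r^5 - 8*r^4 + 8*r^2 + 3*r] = -45*r^4 - 32*r^3 + 16*r + 3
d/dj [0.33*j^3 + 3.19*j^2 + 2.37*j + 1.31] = 0.99*j^2 + 6.38*j + 2.37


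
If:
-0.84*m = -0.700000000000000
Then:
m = 0.83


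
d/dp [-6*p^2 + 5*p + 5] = 5 - 12*p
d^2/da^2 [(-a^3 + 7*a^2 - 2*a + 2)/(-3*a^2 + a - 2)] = 4*(-4*a^3 + 33*a^2 - 3*a - 7)/(27*a^6 - 27*a^5 + 63*a^4 - 37*a^3 + 42*a^2 - 12*a + 8)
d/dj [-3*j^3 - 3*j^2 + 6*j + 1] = -9*j^2 - 6*j + 6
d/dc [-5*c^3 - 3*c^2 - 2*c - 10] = -15*c^2 - 6*c - 2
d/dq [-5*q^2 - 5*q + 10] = -10*q - 5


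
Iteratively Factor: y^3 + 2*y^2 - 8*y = (y + 4)*(y^2 - 2*y) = y*(y + 4)*(y - 2)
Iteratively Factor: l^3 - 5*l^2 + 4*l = (l - 1)*(l^2 - 4*l) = l*(l - 1)*(l - 4)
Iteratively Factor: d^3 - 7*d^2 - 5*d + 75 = (d + 3)*(d^2 - 10*d + 25) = (d - 5)*(d + 3)*(d - 5)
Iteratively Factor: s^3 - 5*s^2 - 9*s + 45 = (s - 5)*(s^2 - 9) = (s - 5)*(s - 3)*(s + 3)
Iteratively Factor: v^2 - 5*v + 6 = (v - 3)*(v - 2)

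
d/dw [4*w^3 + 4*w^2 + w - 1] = 12*w^2 + 8*w + 1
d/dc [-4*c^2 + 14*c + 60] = 14 - 8*c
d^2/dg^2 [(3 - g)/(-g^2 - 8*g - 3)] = 2*(4*(g - 3)*(g + 4)^2 - (3*g + 5)*(g^2 + 8*g + 3))/(g^2 + 8*g + 3)^3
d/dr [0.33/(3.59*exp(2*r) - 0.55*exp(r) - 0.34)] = (0.1815 - 2.3694*exp(r))*exp(r)/(-3.59*exp(2*r) + 0.55*exp(r) + 0.34)^2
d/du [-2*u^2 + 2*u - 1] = 2 - 4*u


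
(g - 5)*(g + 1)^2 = g^3 - 3*g^2 - 9*g - 5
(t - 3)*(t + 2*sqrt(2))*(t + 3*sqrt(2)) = t^3 - 3*t^2 + 5*sqrt(2)*t^2 - 15*sqrt(2)*t + 12*t - 36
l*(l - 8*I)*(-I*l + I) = -I*l^3 - 8*l^2 + I*l^2 + 8*l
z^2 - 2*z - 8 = (z - 4)*(z + 2)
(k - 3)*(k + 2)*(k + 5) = k^3 + 4*k^2 - 11*k - 30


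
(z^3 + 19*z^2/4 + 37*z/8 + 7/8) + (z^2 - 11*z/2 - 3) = z^3 + 23*z^2/4 - 7*z/8 - 17/8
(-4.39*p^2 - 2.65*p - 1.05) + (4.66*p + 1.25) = -4.39*p^2 + 2.01*p + 0.2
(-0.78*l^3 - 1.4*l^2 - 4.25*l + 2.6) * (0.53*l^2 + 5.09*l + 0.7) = -0.4134*l^5 - 4.7122*l^4 - 9.9245*l^3 - 21.2345*l^2 + 10.259*l + 1.82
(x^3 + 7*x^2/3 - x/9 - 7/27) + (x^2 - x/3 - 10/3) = x^3 + 10*x^2/3 - 4*x/9 - 97/27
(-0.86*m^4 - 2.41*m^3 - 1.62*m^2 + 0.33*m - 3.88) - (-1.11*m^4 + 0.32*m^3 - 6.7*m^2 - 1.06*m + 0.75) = 0.25*m^4 - 2.73*m^3 + 5.08*m^2 + 1.39*m - 4.63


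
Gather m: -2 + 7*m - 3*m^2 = -3*m^2 + 7*m - 2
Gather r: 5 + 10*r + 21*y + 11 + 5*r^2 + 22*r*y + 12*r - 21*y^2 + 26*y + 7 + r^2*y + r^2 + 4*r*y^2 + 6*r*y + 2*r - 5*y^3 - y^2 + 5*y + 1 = r^2*(y + 6) + r*(4*y^2 + 28*y + 24) - 5*y^3 - 22*y^2 + 52*y + 24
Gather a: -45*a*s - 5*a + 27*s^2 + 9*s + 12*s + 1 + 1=a*(-45*s - 5) + 27*s^2 + 21*s + 2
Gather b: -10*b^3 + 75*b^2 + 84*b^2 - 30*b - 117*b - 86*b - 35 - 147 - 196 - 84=-10*b^3 + 159*b^2 - 233*b - 462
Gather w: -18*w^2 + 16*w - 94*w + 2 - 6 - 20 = -18*w^2 - 78*w - 24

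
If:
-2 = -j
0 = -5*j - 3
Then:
No Solution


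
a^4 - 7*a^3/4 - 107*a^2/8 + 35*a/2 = a*(a - 4)*(a - 5/4)*(a + 7/2)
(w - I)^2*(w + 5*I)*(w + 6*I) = w^4 + 9*I*w^3 - 9*w^2 + 49*I*w + 30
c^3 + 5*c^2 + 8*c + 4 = (c + 1)*(c + 2)^2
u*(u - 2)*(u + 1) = u^3 - u^2 - 2*u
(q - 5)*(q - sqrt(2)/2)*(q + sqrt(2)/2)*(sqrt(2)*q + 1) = sqrt(2)*q^4 - 5*sqrt(2)*q^3 + q^3 - 5*q^2 - sqrt(2)*q^2/2 - q/2 + 5*sqrt(2)*q/2 + 5/2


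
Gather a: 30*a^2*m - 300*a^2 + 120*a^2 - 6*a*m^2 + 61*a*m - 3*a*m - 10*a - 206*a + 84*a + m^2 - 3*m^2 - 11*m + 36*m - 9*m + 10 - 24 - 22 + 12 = a^2*(30*m - 180) + a*(-6*m^2 + 58*m - 132) - 2*m^2 + 16*m - 24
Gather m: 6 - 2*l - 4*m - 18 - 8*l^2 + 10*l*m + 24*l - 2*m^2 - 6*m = -8*l^2 + 22*l - 2*m^2 + m*(10*l - 10) - 12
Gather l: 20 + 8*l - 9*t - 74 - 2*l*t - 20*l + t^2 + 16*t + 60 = l*(-2*t - 12) + t^2 + 7*t + 6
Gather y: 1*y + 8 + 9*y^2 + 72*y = 9*y^2 + 73*y + 8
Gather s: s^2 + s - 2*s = s^2 - s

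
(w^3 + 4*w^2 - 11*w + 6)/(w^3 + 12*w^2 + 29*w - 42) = (w - 1)/(w + 7)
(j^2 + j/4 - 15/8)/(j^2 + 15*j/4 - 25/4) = (j + 3/2)/(j + 5)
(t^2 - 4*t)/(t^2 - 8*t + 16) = t/(t - 4)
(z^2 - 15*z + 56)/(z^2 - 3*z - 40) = (z - 7)/(z + 5)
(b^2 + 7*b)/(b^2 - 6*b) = (b + 7)/(b - 6)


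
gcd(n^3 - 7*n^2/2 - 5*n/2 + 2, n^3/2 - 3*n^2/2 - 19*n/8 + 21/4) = 1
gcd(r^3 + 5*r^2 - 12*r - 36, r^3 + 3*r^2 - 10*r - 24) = r^2 - r - 6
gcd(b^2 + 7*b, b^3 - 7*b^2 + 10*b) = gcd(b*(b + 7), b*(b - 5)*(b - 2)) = b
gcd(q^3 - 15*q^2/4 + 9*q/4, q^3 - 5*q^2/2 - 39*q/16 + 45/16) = q^2 - 15*q/4 + 9/4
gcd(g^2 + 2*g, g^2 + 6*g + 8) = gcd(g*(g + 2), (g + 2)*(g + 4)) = g + 2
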